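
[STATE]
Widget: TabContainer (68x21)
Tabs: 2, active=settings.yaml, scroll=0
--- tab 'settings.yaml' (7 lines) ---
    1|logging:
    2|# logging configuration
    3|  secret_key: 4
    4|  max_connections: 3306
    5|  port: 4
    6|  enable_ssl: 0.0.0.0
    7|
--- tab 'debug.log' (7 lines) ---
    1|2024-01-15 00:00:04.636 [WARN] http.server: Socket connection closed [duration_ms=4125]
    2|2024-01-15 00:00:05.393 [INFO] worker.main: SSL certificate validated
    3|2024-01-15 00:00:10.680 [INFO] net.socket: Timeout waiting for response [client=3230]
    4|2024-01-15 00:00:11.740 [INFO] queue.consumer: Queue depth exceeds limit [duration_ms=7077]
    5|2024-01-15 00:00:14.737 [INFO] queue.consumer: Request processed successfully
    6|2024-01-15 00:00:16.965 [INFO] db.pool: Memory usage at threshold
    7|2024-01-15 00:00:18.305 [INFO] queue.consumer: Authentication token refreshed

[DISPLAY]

[settings.yaml]│ debug.log                                          
────────────────────────────────────────────────────────────────────
logging:                                                            
# logging configuration                                             
  secret_key: 4                                                     
  max_connections: 3306                                             
  port: 4                                                           
  enable_ssl: 0.0.0.0                                               
                                                                    
                                                                    
                                                                    
                                                                    
                                                                    
                                                                    
                                                                    
                                                                    
                                                                    
                                                                    
                                                                    
                                                                    
                                                                    


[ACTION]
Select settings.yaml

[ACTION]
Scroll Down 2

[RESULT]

[settings.yaml]│ debug.log                                          
────────────────────────────────────────────────────────────────────
  secret_key: 4                                                     
  max_connections: 3306                                             
  port: 4                                                           
  enable_ssl: 0.0.0.0                                               
                                                                    
                                                                    
                                                                    
                                                                    
                                                                    
                                                                    
                                                                    
                                                                    
                                                                    
                                                                    
                                                                    
                                                                    
                                                                    
                                                                    
                                                                    


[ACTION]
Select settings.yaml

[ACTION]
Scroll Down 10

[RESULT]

[settings.yaml]│ debug.log                                          
────────────────────────────────────────────────────────────────────
                                                                    
                                                                    
                                                                    
                                                                    
                                                                    
                                                                    
                                                                    
                                                                    
                                                                    
                                                                    
                                                                    
                                                                    
                                                                    
                                                                    
                                                                    
                                                                    
                                                                    
                                                                    
                                                                    


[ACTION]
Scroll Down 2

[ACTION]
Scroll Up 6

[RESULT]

[settings.yaml]│ debug.log                                          
────────────────────────────────────────────────────────────────────
logging:                                                            
# logging configuration                                             
  secret_key: 4                                                     
  max_connections: 3306                                             
  port: 4                                                           
  enable_ssl: 0.0.0.0                                               
                                                                    
                                                                    
                                                                    
                                                                    
                                                                    
                                                                    
                                                                    
                                                                    
                                                                    
                                                                    
                                                                    
                                                                    
                                                                    


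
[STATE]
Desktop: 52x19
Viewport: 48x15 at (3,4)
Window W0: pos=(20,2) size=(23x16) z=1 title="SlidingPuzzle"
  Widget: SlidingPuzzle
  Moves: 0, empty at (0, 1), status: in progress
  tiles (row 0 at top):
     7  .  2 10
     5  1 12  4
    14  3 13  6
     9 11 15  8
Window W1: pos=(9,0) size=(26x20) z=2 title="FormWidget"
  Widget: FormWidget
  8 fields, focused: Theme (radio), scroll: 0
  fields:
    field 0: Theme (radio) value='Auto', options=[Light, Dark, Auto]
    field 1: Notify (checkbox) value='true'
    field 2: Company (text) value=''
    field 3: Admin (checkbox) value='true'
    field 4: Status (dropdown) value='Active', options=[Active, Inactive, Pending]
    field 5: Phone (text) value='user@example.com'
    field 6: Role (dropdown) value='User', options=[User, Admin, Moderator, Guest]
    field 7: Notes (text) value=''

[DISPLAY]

      ┃  Notify:     [x]       ┃───────┨        
      ┃  Company:    [        ]┃─┬────┐┃        
      ┃  Admin:      [x]       ┃ │ 10 │┃        
      ┃  Status:     [Active ▼]┃─┼────┤┃        
      ┃  Phone:      [user@exa]┃ │  4 │┃        
      ┃  Role:       [User   ▼]┃─┼────┤┃        
      ┃  Notes:      [        ]┃ │  6 │┃        
      ┃                        ┃─┼────┤┃        
      ┃                        ┃ │  8 │┃        
      ┃                        ┃─┴────┘┃        
      ┃                        ┃       ┃        
      ┃                        ┃       ┃        
      ┃                        ┃       ┃        
      ┃                        ┃━━━━━━━┛        
      ┃                        ┃                


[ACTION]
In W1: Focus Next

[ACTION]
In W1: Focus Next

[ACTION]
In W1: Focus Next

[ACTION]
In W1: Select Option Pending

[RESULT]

      ┃  Notify:     [x]       ┃───────┨        
      ┃  Company:    [        ]┃─┬────┐┃        
      ┃> Admin:      [x]       ┃ │ 10 │┃        
      ┃  Status:     [Active ▼]┃─┼────┤┃        
      ┃  Phone:      [user@exa]┃ │  4 │┃        
      ┃  Role:       [User   ▼]┃─┼────┤┃        
      ┃  Notes:      [        ]┃ │  6 │┃        
      ┃                        ┃─┼────┤┃        
      ┃                        ┃ │  8 │┃        
      ┃                        ┃─┴────┘┃        
      ┃                        ┃       ┃        
      ┃                        ┃       ┃        
      ┃                        ┃       ┃        
      ┃                        ┃━━━━━━━┛        
      ┃                        ┃                


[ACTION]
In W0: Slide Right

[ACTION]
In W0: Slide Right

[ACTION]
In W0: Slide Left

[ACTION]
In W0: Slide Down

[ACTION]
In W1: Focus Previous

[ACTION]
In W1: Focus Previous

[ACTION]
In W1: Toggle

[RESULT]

      ┃> Notify:     [ ]       ┃───────┨        
      ┃  Company:    [        ]┃─┬────┐┃        
      ┃  Admin:      [x]       ┃ │ 10 │┃        
      ┃  Status:     [Active ▼]┃─┼────┤┃        
      ┃  Phone:      [user@exa]┃ │  4 │┃        
      ┃  Role:       [User   ▼]┃─┼────┤┃        
      ┃  Notes:      [        ]┃ │  6 │┃        
      ┃                        ┃─┼────┤┃        
      ┃                        ┃ │  8 │┃        
      ┃                        ┃─┴────┘┃        
      ┃                        ┃       ┃        
      ┃                        ┃       ┃        
      ┃                        ┃       ┃        
      ┃                        ┃━━━━━━━┛        
      ┃                        ┃                


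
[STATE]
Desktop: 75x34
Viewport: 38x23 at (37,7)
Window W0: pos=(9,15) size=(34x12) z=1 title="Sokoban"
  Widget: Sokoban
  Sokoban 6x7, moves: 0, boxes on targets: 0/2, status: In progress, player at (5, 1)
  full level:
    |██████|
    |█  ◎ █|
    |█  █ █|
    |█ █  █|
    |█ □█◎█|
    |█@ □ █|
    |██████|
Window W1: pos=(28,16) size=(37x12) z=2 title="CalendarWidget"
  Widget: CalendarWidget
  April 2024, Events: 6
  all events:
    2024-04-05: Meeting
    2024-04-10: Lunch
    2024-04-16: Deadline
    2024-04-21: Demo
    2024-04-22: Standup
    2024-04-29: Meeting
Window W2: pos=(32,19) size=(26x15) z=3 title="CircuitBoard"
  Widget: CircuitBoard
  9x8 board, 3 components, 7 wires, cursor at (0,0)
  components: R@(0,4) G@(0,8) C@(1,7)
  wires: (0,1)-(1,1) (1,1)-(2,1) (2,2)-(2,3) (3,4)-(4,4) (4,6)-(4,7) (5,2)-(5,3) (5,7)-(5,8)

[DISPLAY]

                                      
                                      
                                      
                                      
                                      
                                      
                                      
                                      
━━━━━┓                                
━━━━━━━━━━━━━━━━━━━━━━━━━━━┓          
rWidget                    ┃          
───────────────────────────┨          
━━━━━━━━━━━━━━━━━━━━┓      ┃          
cuitBoard           ┃      ┃          
────────────────────┨      ┃          
 1 2 3 4 5 6 7 8    ┃      ┃          
.]  ·           R   ┃      ┃          
    │               ┃      ┃          
    ·               ┃      ┃          
    │               ┃      ┃          
    ·   · ─ ·       ┃━━━━━━┛          
                    ┃                 
                ·   ┃                 


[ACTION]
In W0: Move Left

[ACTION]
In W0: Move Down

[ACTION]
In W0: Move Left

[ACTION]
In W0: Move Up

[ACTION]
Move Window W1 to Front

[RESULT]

                                      
                                      
                                      
                                      
                                      
                                      
                                      
                                      
━━━━━┓                                
━━━━━━━━━━━━━━━━━━━━━━━━━━━┓          
rWidget                    ┃          
───────────────────────────┨          
     April 2024            ┃          
 Th Fr Sa Su               ┃          
  4  5*  6  7              ┃          
* 11 12 13 14              ┃          
7 18 19 20 21*             ┃          
4 25 26 27 28              ┃          
                           ┃          
                           ┃          
━━━━━━━━━━━━━━━━━━━━━━━━━━━┛          
                    ┃                 
                ·   ┃                 


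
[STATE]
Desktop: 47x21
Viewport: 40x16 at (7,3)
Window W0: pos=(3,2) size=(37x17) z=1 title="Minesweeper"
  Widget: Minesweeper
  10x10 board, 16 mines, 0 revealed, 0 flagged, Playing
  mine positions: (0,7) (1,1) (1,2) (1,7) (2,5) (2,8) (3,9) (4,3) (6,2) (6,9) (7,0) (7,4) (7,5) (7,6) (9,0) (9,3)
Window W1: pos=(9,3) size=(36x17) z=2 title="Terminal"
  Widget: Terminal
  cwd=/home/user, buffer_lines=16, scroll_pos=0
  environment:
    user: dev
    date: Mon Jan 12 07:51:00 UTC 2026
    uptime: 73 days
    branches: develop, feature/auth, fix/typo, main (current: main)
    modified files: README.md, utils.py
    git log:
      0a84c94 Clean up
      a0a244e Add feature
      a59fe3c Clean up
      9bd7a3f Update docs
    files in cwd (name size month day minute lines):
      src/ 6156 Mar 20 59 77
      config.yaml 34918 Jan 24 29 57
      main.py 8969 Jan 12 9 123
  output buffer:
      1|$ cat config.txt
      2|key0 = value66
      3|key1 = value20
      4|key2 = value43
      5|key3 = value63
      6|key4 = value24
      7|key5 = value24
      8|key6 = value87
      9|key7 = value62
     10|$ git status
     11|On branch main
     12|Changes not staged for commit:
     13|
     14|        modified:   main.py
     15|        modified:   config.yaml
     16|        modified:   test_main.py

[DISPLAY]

ne┏━━━━━━━━━━━━━━━━━━━━━━━━━━━━━━━━━━┓  
──┃ Terminal                         ┃  
■■┠──────────────────────────────────┨  
■■┃$ cat config.txt                  ┃  
■■┃key0 = value66                    ┃  
■■┃key1 = value20                    ┃  
■■┃key2 = value43                    ┃  
■■┃key3 = value63                    ┃  
■■┃key4 = value24                    ┃  
■■┃key5 = value24                    ┃  
■■┃key6 = value87                    ┃  
■■┃key7 = value62                    ┃  
  ┃$ git status                      ┃  
  ┃On branch main                    ┃  
  ┃Changes not staged for commit:    ┃  
━━┃                                  ┃  


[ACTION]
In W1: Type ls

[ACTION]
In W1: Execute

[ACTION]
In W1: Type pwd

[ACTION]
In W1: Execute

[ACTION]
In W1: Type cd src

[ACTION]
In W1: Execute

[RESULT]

ne┏━━━━━━━━━━━━━━━━━━━━━━━━━━━━━━━━━━┓  
──┃ Terminal                         ┃  
■■┠──────────────────────────────────┨  
■■┃On branch main                    ┃  
■■┃Changes not staged for commit:    ┃  
■■┃                                  ┃  
■■┃        modified:   main.py       ┃  
■■┃        modified:   config.yaml   ┃  
■■┃        modified:   test_main.py  ┃  
■■┃$ ls                              ┃  
■■┃src/  config.yaml  main.py        ┃  
■■┃$ pwd                             ┃  
  ┃/home/user                        ┃  
  ┃$ cd src                          ┃  
  ┃                                  ┃  
━━┃$ █                               ┃  


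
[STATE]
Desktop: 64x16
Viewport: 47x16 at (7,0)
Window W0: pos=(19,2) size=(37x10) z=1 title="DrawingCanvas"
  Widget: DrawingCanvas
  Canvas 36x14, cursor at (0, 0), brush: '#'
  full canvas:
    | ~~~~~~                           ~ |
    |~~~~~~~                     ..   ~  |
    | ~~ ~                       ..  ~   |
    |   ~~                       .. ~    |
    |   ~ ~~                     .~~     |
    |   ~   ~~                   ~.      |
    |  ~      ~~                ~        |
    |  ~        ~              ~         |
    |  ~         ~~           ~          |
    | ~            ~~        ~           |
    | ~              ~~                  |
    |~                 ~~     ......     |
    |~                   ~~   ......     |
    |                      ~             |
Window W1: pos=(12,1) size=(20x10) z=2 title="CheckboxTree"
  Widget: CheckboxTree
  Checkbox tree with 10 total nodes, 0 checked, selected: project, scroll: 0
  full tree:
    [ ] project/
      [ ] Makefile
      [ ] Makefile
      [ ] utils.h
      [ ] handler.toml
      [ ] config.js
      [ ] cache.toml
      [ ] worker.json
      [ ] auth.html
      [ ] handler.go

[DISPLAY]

                                               
     ┏━━━━━━━━━━━━━━━━━━┓                      
     ┃ CheckboxTree     ┃━━━━━━━━━━━━━━━━━━━━━━
     ┠──────────────────┨as                    
     ┃>[ ] project/     ┃──────────────────────
     ┃   [ ] Makefile   ┃                      
     ┃   [ ] Makefile   ┃                ..   ~
     ┃   [ ] utils.h    ┃                ..  ~ 
     ┃   [ ] handler.tom┃                .. ~  
     ┃   [ ] config.js  ┃                .~~   
     ┗━━━━━━━━━━━━━━━━━━┛                ~.    
            ┗━━━━━━━━━━━━━━━━━━━━━━━━━━━━━━━━━━
                                               
                                               
                                               
                                               


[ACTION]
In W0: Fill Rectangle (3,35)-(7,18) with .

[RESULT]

                                               
     ┏━━━━━━━━━━━━━━━━━━┓                      
     ┃ CheckboxTree     ┃━━━━━━━━━━━━━━━━━━━━━━
     ┠──────────────────┨as                    
     ┃>[ ] project/     ┃──────────────────────
     ┃   [ ] Makefile   ┃                      
     ┃   [ ] Makefile   ┃                ..   ~
     ┃   [ ] utils.h    ┃                ..  ~ 
     ┃   [ ] handler.tom┃      ................
     ┃   [ ] config.js  ┃      ................
     ┗━━━━━━━━━━━━━━━━━━┛      ................
            ┗━━━━━━━━━━━━━━━━━━━━━━━━━━━━━━━━━━
                                               
                                               
                                               
                                               


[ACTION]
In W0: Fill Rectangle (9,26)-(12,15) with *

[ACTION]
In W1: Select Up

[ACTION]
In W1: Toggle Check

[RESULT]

                                               
     ┏━━━━━━━━━━━━━━━━━━┓                      
     ┃ CheckboxTree     ┃━━━━━━━━━━━━━━━━━━━━━━
     ┠──────────────────┨as                    
     ┃>[x] project/     ┃──────────────────────
     ┃   [x] Makefile   ┃                      
     ┃   [x] Makefile   ┃                ..   ~
     ┃   [x] utils.h    ┃                ..  ~ 
     ┃   [x] handler.tom┃      ................
     ┃   [x] config.js  ┃      ................
     ┗━━━━━━━━━━━━━━━━━━┛      ................
            ┗━━━━━━━━━━━━━━━━━━━━━━━━━━━━━━━━━━
                                               
                                               
                                               
                                               


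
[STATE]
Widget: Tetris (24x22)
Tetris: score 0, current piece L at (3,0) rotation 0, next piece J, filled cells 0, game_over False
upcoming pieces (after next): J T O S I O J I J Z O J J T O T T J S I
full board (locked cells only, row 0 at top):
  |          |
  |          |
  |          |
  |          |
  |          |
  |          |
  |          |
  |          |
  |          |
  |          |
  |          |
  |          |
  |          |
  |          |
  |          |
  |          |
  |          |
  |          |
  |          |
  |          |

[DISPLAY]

     ▒    │Next:        
   ▒▒▒    │█            
          │███          
          │             
          │             
          │             
          │Score:       
          │0            
          │             
          │             
          │             
          │             
          │             
          │             
          │             
          │             
          │             
          │             
          │             
          │             
          │             
          │             


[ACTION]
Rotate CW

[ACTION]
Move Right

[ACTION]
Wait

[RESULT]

          │Next:        
    ▒     │█            
    ▒     │███          
    ▒▒    │             
          │             
          │             
          │Score:       
          │0            
          │             
          │             
          │             
          │             
          │             
          │             
          │             
          │             
          │             
          │             
          │             
          │             
          │             
          │             


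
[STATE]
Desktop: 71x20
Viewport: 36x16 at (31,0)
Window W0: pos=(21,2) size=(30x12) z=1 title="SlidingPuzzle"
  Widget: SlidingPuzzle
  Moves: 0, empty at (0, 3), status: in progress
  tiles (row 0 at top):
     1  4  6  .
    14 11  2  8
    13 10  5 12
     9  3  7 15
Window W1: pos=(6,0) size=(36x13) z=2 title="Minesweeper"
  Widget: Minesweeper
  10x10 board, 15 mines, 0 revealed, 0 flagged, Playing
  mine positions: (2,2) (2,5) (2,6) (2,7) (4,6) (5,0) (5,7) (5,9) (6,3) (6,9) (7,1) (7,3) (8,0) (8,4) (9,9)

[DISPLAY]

━━━━━━━━━━┓                         
          ┃                         
──────────┨━━━━━━━━┓                
          ┃        ┃                
          ┃────────┨                
          ┃┐       ┃                
          ┃│       ┃                
          ┃┤       ┃                
          ┃│       ┃                
          ┃┤       ┃                
          ┃│       ┃                
          ┃┤       ┃                
━━━━━━━━━━┛│       ┃                
━━━━━━━━━━━━━━━━━━━┛                
                                    
                                    


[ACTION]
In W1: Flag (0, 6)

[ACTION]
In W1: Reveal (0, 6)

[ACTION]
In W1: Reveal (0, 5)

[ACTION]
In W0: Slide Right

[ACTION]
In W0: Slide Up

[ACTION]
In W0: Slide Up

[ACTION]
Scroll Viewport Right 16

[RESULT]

━━━━━━┓                             
      ┃                             
──────┨━━━━━━━━┓                    
      ┃        ┃                    
      ┃────────┨                    
      ┃┐       ┃                    
      ┃│       ┃                    
      ┃┤       ┃                    
      ┃│       ┃                    
      ┃┤       ┃                    
      ┃│       ┃                    
      ┃┤       ┃                    
━━━━━━┛│       ┃                    
━━━━━━━━━━━━━━━┛                    
                                    
                                    


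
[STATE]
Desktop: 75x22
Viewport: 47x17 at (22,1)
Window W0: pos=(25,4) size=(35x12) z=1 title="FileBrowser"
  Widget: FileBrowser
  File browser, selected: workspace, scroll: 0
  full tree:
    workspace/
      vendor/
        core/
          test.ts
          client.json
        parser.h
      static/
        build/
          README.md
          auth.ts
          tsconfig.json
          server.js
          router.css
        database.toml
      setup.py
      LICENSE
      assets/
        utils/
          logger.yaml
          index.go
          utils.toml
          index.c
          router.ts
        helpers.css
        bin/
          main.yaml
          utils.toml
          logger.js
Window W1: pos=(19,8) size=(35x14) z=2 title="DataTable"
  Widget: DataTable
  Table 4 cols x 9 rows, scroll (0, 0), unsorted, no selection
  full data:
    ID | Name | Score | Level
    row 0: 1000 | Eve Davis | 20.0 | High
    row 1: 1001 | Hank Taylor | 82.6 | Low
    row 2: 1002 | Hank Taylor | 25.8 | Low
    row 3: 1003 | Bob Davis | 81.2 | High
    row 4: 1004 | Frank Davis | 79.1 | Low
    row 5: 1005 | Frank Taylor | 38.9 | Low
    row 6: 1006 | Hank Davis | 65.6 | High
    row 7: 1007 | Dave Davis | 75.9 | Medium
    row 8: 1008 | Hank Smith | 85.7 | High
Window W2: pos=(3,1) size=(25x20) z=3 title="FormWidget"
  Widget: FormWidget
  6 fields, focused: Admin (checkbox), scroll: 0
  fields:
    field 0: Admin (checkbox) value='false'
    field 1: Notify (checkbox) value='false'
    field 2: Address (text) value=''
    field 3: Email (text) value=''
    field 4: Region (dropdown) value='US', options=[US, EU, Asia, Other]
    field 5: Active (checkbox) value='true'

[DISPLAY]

━━━━━┓                                         
     ┃                                         
─────┨                                         
     ┃━━━━━━━━━━━━━━━━━━━━━━━━━━━━━━━┓         
     ┃ileBrowser                     ┃         
    ]┃───────────────────────────────┨         
    ]┃[-] workspace/                 ┃         
   ▼]┃━━━━━━━━━━━━━━━━━━━━━━━━━┓     ┃         
     ┃le                       ┃     ┃         
     ┃─────────────────────────┨     ┃         
     ┃e        │Score│Level    ┃     ┃         
     ┃─────────┼─────┼──────   ┃     ┃         
     ┃ Davis   │20.0 │High     ┃     ┃         
     ┃k Taylor │82.6 │Low      ┃     ┃         
     ┃k Taylor │25.8 │Low      ┃━━━━━┛         
     ┃ Davis   │81.2 │High     ┃               
     ┃nk Davis │79.1 │Low      ┃               


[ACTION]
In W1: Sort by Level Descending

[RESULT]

━━━━━┓                                         
     ┃                                         
─────┨                                         
     ┃━━━━━━━━━━━━━━━━━━━━━━━━━━━━━━━┓         
     ┃ileBrowser                     ┃         
    ]┃───────────────────────────────┨         
    ]┃[-] workspace/                 ┃         
   ▼]┃━━━━━━━━━━━━━━━━━━━━━━━━━┓     ┃         
     ┃le                       ┃     ┃         
     ┃─────────────────────────┨     ┃         
     ┃e        │Score│Level▼   ┃     ┃         
     ┃─────────┼─────┼──────   ┃     ┃         
     ┃e Davis  │75.9 │Medium   ┃     ┃         
     ┃k Taylor │82.6 │Low      ┃     ┃         
     ┃k Taylor │25.8 │Low      ┃━━━━━┛         
     ┃nk Davis │79.1 │Low      ┃               
     ┃nk Taylor│38.9 │Low      ┃               


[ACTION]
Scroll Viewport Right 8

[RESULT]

                                               
                                               
                                               
━━━━━━━━━━━━━━━━━━━━━━━━━━━━━━━┓               
ileBrowser                     ┃               
───────────────────────────────┨               
[-] workspace/                 ┃               
━━━━━━━━━━━━━━━━━━━━━━━━━┓     ┃               
le                       ┃     ┃               
─────────────────────────┨     ┃               
e        │Score│Level▼   ┃     ┃               
─────────┼─────┼──────   ┃     ┃               
e Davis  │75.9 │Medium   ┃     ┃               
k Taylor │82.6 │Low      ┃     ┃               
k Taylor │25.8 │Low      ┃━━━━━┛               
nk Davis │79.1 │Low      ┃                     
nk Taylor│38.9 │Low      ┃                     


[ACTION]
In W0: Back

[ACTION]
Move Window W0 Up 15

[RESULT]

ileBrowser                     ┃               
───────────────────────────────┨               
[-] workspace/                 ┃               
  [+] vendor/                  ┃               
  [+] static/                  ┃               
  setup.py                     ┃               
  LICENSE                      ┃               
━━━━━━━━━━━━━━━━━━━━━━━━━┓     ┃               
le                       ┃     ┃               
─────────────────────────┨     ┃               
e        │Score│Level▼   ┃━━━━━┛               
─────────┼─────┼──────   ┃                     
e Davis  │75.9 │Medium   ┃                     
k Taylor │82.6 │Low      ┃                     
k Taylor │25.8 │Low      ┃                     
nk Davis │79.1 │Low      ┃                     
nk Taylor│38.9 │Low      ┃                     


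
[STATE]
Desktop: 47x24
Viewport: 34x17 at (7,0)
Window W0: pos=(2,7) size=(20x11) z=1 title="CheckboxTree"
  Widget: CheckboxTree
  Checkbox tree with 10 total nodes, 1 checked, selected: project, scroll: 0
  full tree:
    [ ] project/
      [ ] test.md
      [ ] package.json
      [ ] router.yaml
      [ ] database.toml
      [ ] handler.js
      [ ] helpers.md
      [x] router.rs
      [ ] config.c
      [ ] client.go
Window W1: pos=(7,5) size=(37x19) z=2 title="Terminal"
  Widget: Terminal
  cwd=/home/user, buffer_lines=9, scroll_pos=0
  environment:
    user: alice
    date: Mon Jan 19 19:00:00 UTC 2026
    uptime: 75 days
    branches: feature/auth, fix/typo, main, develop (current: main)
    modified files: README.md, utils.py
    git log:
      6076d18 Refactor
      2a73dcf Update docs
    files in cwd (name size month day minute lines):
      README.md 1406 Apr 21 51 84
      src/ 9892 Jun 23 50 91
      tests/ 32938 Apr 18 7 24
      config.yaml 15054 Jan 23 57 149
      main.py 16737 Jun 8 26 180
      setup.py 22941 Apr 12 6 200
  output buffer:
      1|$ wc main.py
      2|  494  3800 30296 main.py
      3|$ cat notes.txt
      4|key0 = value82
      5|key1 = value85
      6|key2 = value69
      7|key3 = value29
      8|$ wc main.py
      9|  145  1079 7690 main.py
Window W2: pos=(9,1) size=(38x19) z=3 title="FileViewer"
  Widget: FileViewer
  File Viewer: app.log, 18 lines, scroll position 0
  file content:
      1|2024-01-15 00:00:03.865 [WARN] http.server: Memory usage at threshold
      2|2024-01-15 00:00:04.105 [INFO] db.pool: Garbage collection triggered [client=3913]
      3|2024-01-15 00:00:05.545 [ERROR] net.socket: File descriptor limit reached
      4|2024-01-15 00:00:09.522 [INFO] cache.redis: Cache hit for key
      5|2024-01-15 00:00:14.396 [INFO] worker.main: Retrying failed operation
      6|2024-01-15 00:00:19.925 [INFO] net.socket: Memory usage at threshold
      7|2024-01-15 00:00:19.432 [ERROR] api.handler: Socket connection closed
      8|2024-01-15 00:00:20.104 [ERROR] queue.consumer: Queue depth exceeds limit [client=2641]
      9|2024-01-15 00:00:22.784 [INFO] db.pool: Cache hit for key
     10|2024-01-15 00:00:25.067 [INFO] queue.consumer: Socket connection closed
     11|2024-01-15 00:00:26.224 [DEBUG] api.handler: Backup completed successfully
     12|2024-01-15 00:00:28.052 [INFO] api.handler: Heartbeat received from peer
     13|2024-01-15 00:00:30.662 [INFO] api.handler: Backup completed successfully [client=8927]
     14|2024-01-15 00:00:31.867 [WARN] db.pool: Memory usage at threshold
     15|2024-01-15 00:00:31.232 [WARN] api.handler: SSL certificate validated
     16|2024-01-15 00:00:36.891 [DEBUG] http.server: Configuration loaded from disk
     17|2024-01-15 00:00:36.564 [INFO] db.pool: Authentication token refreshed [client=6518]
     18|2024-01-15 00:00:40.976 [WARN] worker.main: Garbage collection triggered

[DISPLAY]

                                  
  ┏━━━━━━━━━━━━━━━━━━━━━━━━━━━━━━━
  ┃ FileViewer                    
  ┠───────────────────────────────
  ┃2024-01-15 00:00:03.865 [WARN] 
┏━┃2024-01-15 00:00:04.105 [INFO] 
┃ ┃2024-01-15 00:00:05.545 [ERROR]
┠─┃2024-01-15 00:00:09.522 [INFO] 
┃$┃2024-01-15 00:00:14.396 [INFO] 
┃ ┃2024-01-15 00:00:19.925 [INFO] 
┃$┃2024-01-15 00:00:19.432 [ERROR]
┃k┃2024-01-15 00:00:20.104 [ERROR]
┃k┃2024-01-15 00:00:22.784 [INFO] 
┃k┃2024-01-15 00:00:25.067 [INFO] 
┃k┃2024-01-15 00:00:26.224 [DEBUG]
┃$┃2024-01-15 00:00:28.052 [INFO] 
┃ ┃2024-01-15 00:00:30.662 [INFO] 


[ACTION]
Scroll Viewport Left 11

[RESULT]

                                  
         ┏━━━━━━━━━━━━━━━━━━━━━━━━
         ┃ FileViewer             
         ┠────────────────────────
         ┃2024-01-15 00:00:03.865 
       ┏━┃2024-01-15 00:00:04.105 
       ┃ ┃2024-01-15 00:00:05.545 
  ┏━━━━┠─┃2024-01-15 00:00:09.522 
  ┃ Che┃$┃2024-01-15 00:00:14.396 
  ┠────┃ ┃2024-01-15 00:00:19.925 
  ┃>[-]┃$┃2024-01-15 00:00:19.432 
  ┃   [┃k┃2024-01-15 00:00:20.104 
  ┃   [┃k┃2024-01-15 00:00:22.784 
  ┃   [┃k┃2024-01-15 00:00:25.067 
  ┃   [┃k┃2024-01-15 00:00:26.224 
  ┃   [┃$┃2024-01-15 00:00:28.052 
  ┃   [┃ ┃2024-01-15 00:00:30.662 


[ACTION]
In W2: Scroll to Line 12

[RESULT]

                                  
         ┏━━━━━━━━━━━━━━━━━━━━━━━━
         ┃ FileViewer             
         ┠────────────────────────
         ┃2024-01-15 00:00:09.522 
       ┏━┃2024-01-15 00:00:14.396 
       ┃ ┃2024-01-15 00:00:19.925 
  ┏━━━━┠─┃2024-01-15 00:00:19.432 
  ┃ Che┃$┃2024-01-15 00:00:20.104 
  ┠────┃ ┃2024-01-15 00:00:22.784 
  ┃>[-]┃$┃2024-01-15 00:00:25.067 
  ┃   [┃k┃2024-01-15 00:00:26.224 
  ┃   [┃k┃2024-01-15 00:00:28.052 
  ┃   [┃k┃2024-01-15 00:00:30.662 
  ┃   [┃k┃2024-01-15 00:00:31.867 
  ┃   [┃$┃2024-01-15 00:00:31.232 
  ┃   [┃ ┃2024-01-15 00:00:36.891 


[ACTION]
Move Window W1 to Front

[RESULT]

                                  
         ┏━━━━━━━━━━━━━━━━━━━━━━━━
         ┃ FileViewer             
         ┠────────────────────────
         ┃2024-01-15 00:00:09.522 
       ┏━━━━━━━━━━━━━━━━━━━━━━━━━━
       ┃ Terminal                 
  ┏━━━━┠──────────────────────────
  ┃ Che┃$ wc main.py              
  ┠────┃  494  3800 30296 main.py 
  ┃>[-]┃$ cat notes.txt           
  ┃   [┃key0 = value82            
  ┃   [┃key1 = value85            
  ┃   [┃key2 = value69            
  ┃   [┃key3 = value29            
  ┃   [┃$ wc main.py              
  ┃   [┃  145  1079 7690 main.py  


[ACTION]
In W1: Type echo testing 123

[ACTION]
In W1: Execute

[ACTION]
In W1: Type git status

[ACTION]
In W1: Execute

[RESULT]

                                  
         ┏━━━━━━━━━━━━━━━━━━━━━━━━
         ┃ FileViewer             
         ┠────────────────────────
         ┃2024-01-15 00:00:09.522 
       ┏━━━━━━━━━━━━━━━━━━━━━━━━━━
       ┃ Terminal                 
  ┏━━━━┠──────────────────────────
  ┃ Che┃key0 = value82            
  ┠────┃key1 = value85            
  ┃>[-]┃key2 = value69            
  ┃   [┃key3 = value29            
  ┃   [┃$ wc main.py              
  ┃   [┃  145  1079 7690 main.py  
  ┃   [┃$ echo testing 123        
  ┃   [┃testing 123               
  ┃   [┃$ git status              


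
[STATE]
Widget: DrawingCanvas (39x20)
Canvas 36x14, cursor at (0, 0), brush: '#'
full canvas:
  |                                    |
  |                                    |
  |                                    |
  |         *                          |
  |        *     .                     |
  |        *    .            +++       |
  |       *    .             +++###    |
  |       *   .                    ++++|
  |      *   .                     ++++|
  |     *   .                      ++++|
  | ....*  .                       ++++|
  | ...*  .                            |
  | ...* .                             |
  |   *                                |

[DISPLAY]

+                                      
                                       
                                       
         *                             
        *     .                        
        *    .            +++          
       *    .             +++###       
       *   .                    ++++   
      *   .                     ++++   
     *   .                      ++++   
 ....*  .                       ++++   
 ...*  .                               
 ...* .                                
   *                                   
                                       
                                       
                                       
                                       
                                       
                                       


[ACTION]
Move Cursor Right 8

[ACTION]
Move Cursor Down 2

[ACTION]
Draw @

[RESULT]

                                       
                                       
        @                              
         *                             
        *     .                        
        *    .            +++          
       *    .             +++###       
       *   .                    ++++   
      *   .                     ++++   
     *   .                      ++++   
 ....*  .                       ++++   
 ...*  .                               
 ...* .                                
   *                                   
                                       
                                       
                                       
                                       
                                       
                                       


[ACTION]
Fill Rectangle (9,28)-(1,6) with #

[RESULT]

                                       
      #######################          
      #######################          
      #######################          
      #######################          
      #######################          
      ##########################       
      #######################   ++++   
      #######################   ++++   
     *#######################   ++++   
 ....*  .                       ++++   
 ...*  .                               
 ...* .                                
   *                                   
                                       
                                       
                                       
                                       
                                       
                                       
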